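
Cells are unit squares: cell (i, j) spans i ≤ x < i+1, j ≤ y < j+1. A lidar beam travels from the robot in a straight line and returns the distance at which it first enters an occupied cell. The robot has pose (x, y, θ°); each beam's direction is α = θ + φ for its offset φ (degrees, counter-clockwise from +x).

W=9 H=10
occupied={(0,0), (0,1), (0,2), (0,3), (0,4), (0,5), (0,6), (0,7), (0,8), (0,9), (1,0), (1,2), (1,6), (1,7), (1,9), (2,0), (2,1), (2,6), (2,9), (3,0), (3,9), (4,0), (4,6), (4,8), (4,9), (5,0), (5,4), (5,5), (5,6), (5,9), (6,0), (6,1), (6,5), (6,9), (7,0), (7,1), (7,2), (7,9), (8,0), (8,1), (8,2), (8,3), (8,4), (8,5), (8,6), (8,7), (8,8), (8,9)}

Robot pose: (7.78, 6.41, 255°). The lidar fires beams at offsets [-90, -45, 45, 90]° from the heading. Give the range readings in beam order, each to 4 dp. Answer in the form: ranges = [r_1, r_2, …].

beam 1: φ=-90°, α=165°
  d=(-0.9659,0.2588)  start (7,6)  tX=0.8075 tY=2.2796  stride 1/|dx|=1.0353 1/|dy|=3.8637
    cross x-line → (6,6), t=0.8075
    cross x-line → (5,6), t=1.8428 (wall)
  → r_1 = 1.8428
beam 2: φ=-45°, α=210°
  d=(-0.8660,-0.5000)  start (7,6)  tX=0.9007 tY=0.8200  stride 1/|dx|=1.1547 1/|dy|=2.0000
    cross y-line → (7,5), t=0.8200
    cross x-line → (6,5), t=0.9007 (wall)
  → r_2 = 0.9007
beam 3: φ=45°, α=300°
  d=(0.5000,-0.8660)  start (7,6)  tX=0.4400 tY=0.4734  stride 1/|dx|=2.0000 1/|dy|=1.1547
    cross x-line → (8,6), t=0.4400 (wall)
  → r_3 = 0.4400
beam 4: φ=90°, α=345°
  d=(0.9659,-0.2588)  start (7,6)  tX=0.2278 tY=1.5841  stride 1/|dx|=1.0353 1/|dy|=3.8637
    cross x-line → (8,6), t=0.2278 (wall)
  → r_4 = 0.2278

ranges = [1.8428, 0.9007, 0.4400, 0.2278]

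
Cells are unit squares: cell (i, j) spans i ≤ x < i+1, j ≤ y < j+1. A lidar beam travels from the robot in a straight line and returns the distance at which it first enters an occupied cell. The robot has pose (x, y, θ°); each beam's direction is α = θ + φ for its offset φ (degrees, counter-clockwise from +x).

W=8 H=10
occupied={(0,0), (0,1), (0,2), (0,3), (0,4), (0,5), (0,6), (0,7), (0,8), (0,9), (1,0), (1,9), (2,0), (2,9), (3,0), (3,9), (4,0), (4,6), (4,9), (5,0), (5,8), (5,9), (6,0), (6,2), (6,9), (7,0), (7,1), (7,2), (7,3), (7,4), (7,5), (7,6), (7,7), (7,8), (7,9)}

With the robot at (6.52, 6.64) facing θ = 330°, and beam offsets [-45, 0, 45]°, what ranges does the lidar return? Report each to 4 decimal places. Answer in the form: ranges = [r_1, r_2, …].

ranges = [1.8546, 0.5543, 0.4969]

beam 1: φ=-45°, α=285°
  d=(0.2588,-0.9659)  start (6,6)  tX=1.8546 tY=0.6626  stride 1/|dx|=3.8637 1/|dy|=1.0353
    cross y-line → (6,5), t=0.6626
    cross y-line → (6,4), t=1.6979
    cross x-line → (7,4), t=1.8546 (wall)
  → r_1 = 1.8546
beam 2: φ=0°, α=330°
  d=(0.8660,-0.5000)  start (6,6)  tX=0.5543 tY=1.2800  stride 1/|dx|=1.1547 1/|dy|=2.0000
    cross x-line → (7,6), t=0.5543 (wall)
  → r_2 = 0.5543
beam 3: φ=45°, α=15°
  d=(0.9659,0.2588)  start (6,6)  tX=0.4969 tY=1.3909  stride 1/|dx|=1.0353 1/|dy|=3.8637
    cross x-line → (7,6), t=0.4969 (wall)
  → r_3 = 0.4969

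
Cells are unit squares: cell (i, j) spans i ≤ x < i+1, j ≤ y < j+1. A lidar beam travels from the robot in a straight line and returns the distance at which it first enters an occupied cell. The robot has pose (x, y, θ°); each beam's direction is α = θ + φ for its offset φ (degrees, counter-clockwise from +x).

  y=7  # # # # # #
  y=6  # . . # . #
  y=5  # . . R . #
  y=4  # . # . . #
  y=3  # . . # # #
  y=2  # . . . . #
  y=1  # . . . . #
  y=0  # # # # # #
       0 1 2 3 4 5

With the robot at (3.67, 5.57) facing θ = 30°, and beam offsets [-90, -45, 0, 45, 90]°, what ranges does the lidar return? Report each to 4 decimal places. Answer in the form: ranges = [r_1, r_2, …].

beam 1: φ=-90°, α=300°
  cosα=0.5000 sinα=-0.8660 | (3,5) | tMaxX 0.6600 tMaxY 0.6582 | tΔX 2.0000 tΔY 1.1547
    t=0.6582 [y] (3,4)
    t=0.6600 [x] (4,4)
    t=1.8129 [y] (4,3) — stop
  → r_1 = 1.8129
beam 2: φ=-45°, α=345°
  cosα=0.9659 sinα=-0.2588 | (3,5) | tMaxX 0.3416 tMaxY 2.2023 | tΔX 1.0353 tΔY 3.8637
    t=0.3416 [x] (4,5)
    t=1.3769 [x] (5,5) — stop
  → r_2 = 1.3769
beam 3: φ=0°, α=30°
  cosα=0.8660 sinα=0.5000 | (3,5) | tMaxX 0.3811 tMaxY 0.8600 | tΔX 1.1547 tΔY 2.0000
    t=0.3811 [x] (4,5)
    t=0.8600 [y] (4,6)
    t=1.5358 [x] (5,6) — stop
  → r_3 = 1.5358
beam 4: φ=45°, α=75°
  cosα=0.2588 sinα=0.9659 | (3,5) | tMaxX 1.2750 tMaxY 0.4452 | tΔX 3.8637 tΔY 1.0353
    t=0.4452 [y] (3,6) — stop
  → r_4 = 0.4452
beam 5: φ=90°, α=120°
  cosα=-0.5000 sinα=0.8660 | (3,5) | tMaxX 1.3400 tMaxY 0.4965 | tΔX 2.0000 tΔY 1.1547
    t=0.4965 [y] (3,6) — stop
  → r_5 = 0.4965

ranges = [1.8129, 1.3769, 1.5358, 0.4452, 0.4965]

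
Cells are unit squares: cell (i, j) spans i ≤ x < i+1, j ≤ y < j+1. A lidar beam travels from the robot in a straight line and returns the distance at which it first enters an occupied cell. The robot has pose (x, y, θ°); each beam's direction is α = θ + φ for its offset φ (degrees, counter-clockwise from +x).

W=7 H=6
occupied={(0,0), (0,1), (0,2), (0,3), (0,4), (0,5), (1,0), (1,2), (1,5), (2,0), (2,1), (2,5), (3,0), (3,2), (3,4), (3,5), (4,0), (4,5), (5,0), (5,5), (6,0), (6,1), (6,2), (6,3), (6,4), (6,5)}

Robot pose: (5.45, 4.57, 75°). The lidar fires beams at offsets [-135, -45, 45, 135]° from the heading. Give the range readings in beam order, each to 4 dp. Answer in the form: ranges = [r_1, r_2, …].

ranges = [1.1000, 0.6351, 0.4965, 3.9837]

beam 1: φ=-135°, α=300°
  cosα=0.5000 sinα=-0.8660 | (5,4) | tMaxX 1.1000 tMaxY 0.6582 | tΔX 2.0000 tΔY 1.1547
    t=0.6582 [y] (5,3)
    t=1.1000 [x] (6,3) — stop
  → r_1 = 1.1000
beam 2: φ=-45°, α=30°
  cosα=0.8660 sinα=0.5000 | (5,4) | tMaxX 0.6351 tMaxY 0.8600 | tΔX 1.1547 tΔY 2.0000
    t=0.6351 [x] (6,4) — stop
  → r_2 = 0.6351
beam 3: φ=45°, α=120°
  cosα=-0.5000 sinα=0.8660 | (5,4) | tMaxX 0.9000 tMaxY 0.4965 | tΔX 2.0000 tΔY 1.1547
    t=0.4965 [y] (5,5) — stop
  → r_3 = 0.4965
beam 4: φ=135°, α=210°
  cosα=-0.8660 sinα=-0.5000 | (5,4) | tMaxX 0.5196 tMaxY 1.1400 | tΔX 1.1547 tΔY 2.0000
    t=0.5196 [x] (4,4)
    t=1.1400 [y] (4,3)
    t=1.6743 [x] (3,3)
    t=2.8290 [x] (2,3)
    t=3.1400 [y] (2,2)
    t=3.9837 [x] (1,2) — stop
  → r_4 = 3.9837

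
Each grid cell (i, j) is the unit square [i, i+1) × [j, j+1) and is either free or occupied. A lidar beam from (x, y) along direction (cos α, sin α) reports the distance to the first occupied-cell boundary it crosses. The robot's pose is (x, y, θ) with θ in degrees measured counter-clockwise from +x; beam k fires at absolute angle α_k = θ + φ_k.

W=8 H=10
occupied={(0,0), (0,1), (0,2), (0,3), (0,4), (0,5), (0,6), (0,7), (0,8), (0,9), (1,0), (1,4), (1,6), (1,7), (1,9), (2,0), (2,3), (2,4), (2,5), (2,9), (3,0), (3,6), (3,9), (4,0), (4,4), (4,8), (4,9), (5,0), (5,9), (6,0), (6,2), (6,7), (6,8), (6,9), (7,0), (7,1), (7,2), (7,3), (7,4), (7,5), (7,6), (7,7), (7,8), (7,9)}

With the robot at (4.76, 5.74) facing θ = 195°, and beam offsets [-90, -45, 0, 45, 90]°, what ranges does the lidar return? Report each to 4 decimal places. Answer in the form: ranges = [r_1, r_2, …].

ranges = [2.3397, 0.8776, 1.8221, 0.8545, 0.7661]

beam 1: φ=-90°, α=105°
  dir = (cos 105°, sin 105°) = (-0.2588, 0.9659); from cell (4,5)
  next x-line at t=2.9364, next y-line at t=0.2692; Δt_x=3.8637, Δt_y=1.0353
    y: enter (4,6) at t=0.2692
    y: enter (4,7) at t=1.3044
    y: enter (4,8) at t=2.3397 ← occupied
  → r_1 = 2.3397
beam 2: φ=-45°, α=150°
  dir = (cos 150°, sin 150°) = (-0.8660, 0.5000); from cell (4,5)
  next x-line at t=0.8776, next y-line at t=0.5200; Δt_x=1.1547, Δt_y=2.0000
    y: enter (4,6) at t=0.5200
    x: enter (3,6) at t=0.8776 ← occupied
  → r_2 = 0.8776
beam 3: φ=0°, α=195°
  dir = (cos 195°, sin 195°) = (-0.9659, -0.2588); from cell (4,5)
  next x-line at t=0.7868, next y-line at t=2.8591; Δt_x=1.0353, Δt_y=3.8637
    x: enter (3,5) at t=0.7868
    x: enter (2,5) at t=1.8221 ← occupied
  → r_3 = 1.8221
beam 4: φ=45°, α=240°
  dir = (cos 240°, sin 240°) = (-0.5000, -0.8660); from cell (4,5)
  next x-line at t=1.5200, next y-line at t=0.8545; Δt_x=2.0000, Δt_y=1.1547
    y: enter (4,4) at t=0.8545 ← occupied
  → r_4 = 0.8545
beam 5: φ=90°, α=285°
  dir = (cos 285°, sin 285°) = (0.2588, -0.9659); from cell (4,5)
  next x-line at t=0.9273, next y-line at t=0.7661; Δt_x=3.8637, Δt_y=1.0353
    y: enter (4,4) at t=0.7661 ← occupied
  → r_5 = 0.7661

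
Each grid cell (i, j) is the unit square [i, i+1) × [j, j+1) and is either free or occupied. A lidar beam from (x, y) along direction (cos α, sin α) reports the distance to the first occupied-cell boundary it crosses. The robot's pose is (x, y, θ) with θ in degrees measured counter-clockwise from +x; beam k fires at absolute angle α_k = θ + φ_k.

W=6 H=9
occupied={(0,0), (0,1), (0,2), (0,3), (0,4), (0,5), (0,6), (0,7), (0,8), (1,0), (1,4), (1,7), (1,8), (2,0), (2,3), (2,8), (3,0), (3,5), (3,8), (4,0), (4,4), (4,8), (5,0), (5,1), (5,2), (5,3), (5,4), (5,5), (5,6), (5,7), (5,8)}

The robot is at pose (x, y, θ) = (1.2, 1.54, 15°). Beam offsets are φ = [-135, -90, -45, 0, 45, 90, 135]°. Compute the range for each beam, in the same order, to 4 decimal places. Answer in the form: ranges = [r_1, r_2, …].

beam 1: φ=-135°, α=240°
  cosα=-0.5000 sinα=-0.8660 | (1,1) | tMaxX 0.4000 tMaxY 0.6235 | tΔX 2.0000 tΔY 1.1547
    t=0.4000 [x] (0,1) — stop
  → r_1 = 0.4000
beam 2: φ=-90°, α=285°
  cosα=0.2588 sinα=-0.9659 | (1,1) | tMaxX 3.0910 tMaxY 0.5590 | tΔX 3.8637 tΔY 1.0353
    t=0.5590 [y] (1,0) — stop
  → r_2 = 0.5590
beam 3: φ=-45°, α=330°
  cosα=0.8660 sinα=-0.5000 | (1,1) | tMaxX 0.9238 tMaxY 1.0800 | tΔX 1.1547 tΔY 2.0000
    t=0.9238 [x] (2,1)
    t=1.0800 [y] (2,0) — stop
  → r_3 = 1.0800
beam 4: φ=0°, α=15°
  cosα=0.9659 sinα=0.2588 | (1,1) | tMaxX 0.8282 tMaxY 1.7773 | tΔX 1.0353 tΔY 3.8637
    t=0.8282 [x] (2,1)
    t=1.7773 [y] (2,2)
    t=1.8635 [x] (3,2)
    t=2.8988 [x] (4,2)
    t=3.9340 [x] (5,2) — stop
  → r_4 = 3.9340
beam 5: φ=45°, α=60°
  cosα=0.5000 sinα=0.8660 | (1,1) | tMaxX 1.6000 tMaxY 0.5312 | tΔX 2.0000 tΔY 1.1547
    t=0.5312 [y] (1,2)
    t=1.6000 [x] (2,2)
    t=1.6859 [y] (2,3) — stop
  → r_5 = 1.6859
beam 6: φ=90°, α=105°
  cosα=-0.2588 sinα=0.9659 | (1,1) | tMaxX 0.7727 tMaxY 0.4762 | tΔX 3.8637 tΔY 1.0353
    t=0.4762 [y] (1,2)
    t=0.7727 [x] (0,2) — stop
  → r_6 = 0.7727
beam 7: φ=135°, α=150°
  cosα=-0.8660 sinα=0.5000 | (1,1) | tMaxX 0.2309 tMaxY 0.9200 | tΔX 1.1547 tΔY 2.0000
    t=0.2309 [x] (0,1) — stop
  → r_7 = 0.2309

ranges = [0.4000, 0.5590, 1.0800, 3.9340, 1.6859, 0.7727, 0.2309]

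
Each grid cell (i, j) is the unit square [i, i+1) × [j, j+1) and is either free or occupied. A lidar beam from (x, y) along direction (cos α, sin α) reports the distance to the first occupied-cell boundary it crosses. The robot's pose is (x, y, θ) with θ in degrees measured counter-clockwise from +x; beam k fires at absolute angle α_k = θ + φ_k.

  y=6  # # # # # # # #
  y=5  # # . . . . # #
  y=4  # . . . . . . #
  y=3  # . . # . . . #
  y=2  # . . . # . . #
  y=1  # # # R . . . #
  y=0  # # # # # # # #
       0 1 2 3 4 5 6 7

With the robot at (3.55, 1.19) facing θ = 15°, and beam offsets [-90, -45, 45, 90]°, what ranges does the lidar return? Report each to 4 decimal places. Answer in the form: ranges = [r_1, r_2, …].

beam 1: φ=-90°, α=285°
  direction (0.2588, -0.9659); cell (3,1); t to first gridline: x 1.7387, y 0.1967 (then +3.8637 / +1.0353)
    (3,0) via y @ 0.1967  # hit
  → r_1 = 0.1967
beam 2: φ=-45°, α=330°
  direction (0.8660, -0.5000); cell (3,1); t to first gridline: x 0.5196, y 0.3800 (then +1.1547 / +2.0000)
    (3,0) via y @ 0.3800  # hit
  → r_2 = 0.3800
beam 3: φ=45°, α=60°
  direction (0.5000, 0.8660); cell (3,1); t to first gridline: x 0.9000, y 0.9353 (then +2.0000 / +1.1547)
    (4,1) via x @ 0.9000
    (4,2) via y @ 0.9353  # hit
  → r_3 = 0.9353
beam 4: φ=90°, α=105°
  direction (-0.2588, 0.9659); cell (3,1); t to first gridline: x 2.1250, y 0.8386 (then +3.8637 / +1.0353)
    (3,2) via y @ 0.8386
    (3,3) via y @ 1.8738  # hit
  → r_4 = 1.8738

ranges = [0.1967, 0.3800, 0.9353, 1.8738]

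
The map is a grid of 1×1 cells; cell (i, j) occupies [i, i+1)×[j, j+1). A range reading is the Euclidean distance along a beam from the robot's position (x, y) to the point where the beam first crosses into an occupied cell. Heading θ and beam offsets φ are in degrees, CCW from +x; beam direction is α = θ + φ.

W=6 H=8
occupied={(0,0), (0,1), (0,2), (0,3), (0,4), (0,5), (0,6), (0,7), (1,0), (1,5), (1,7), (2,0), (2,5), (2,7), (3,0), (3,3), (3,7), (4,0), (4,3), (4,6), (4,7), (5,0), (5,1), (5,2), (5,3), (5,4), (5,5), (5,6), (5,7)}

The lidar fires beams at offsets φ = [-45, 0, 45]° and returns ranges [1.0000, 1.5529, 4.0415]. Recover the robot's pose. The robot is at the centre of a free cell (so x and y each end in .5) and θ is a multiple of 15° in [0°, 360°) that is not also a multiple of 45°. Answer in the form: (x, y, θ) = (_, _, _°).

(x, y, θ) = (4.5, 1.5, 105°)

The pose lattice has 19·16 = 304 candidates. Test each by forward raycasting.
  (4.5, 1.5, 30°): beam 1 = 0.5176 ≠ 1.0000 ✗
  (4.5, 1.5, 345°): beam 1 = 0.5774 ≠ 1.0000 ✗
  (3.5, 1.5, 285°): beam 1 = 0.5774 ≠ 1.0000 ✗
  …
  (4.5, 1.5, 105°): r_1=1.0000, r_2=1.5529, r_3=4.0415 — all match ✓
No second candidate reproduces the full scan.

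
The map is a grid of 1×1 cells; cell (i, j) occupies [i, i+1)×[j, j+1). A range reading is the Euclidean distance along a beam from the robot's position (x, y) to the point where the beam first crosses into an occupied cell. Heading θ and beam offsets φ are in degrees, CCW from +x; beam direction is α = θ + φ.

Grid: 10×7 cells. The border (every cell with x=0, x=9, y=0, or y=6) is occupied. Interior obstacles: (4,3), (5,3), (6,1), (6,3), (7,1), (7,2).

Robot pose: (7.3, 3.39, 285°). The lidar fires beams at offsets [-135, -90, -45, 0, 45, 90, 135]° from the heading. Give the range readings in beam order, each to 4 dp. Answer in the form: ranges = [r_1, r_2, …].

beam 1: φ=-135°, α=150°
  dir = (cos 150°, sin 150°) = (-0.8660, 0.5000); from cell (7,3)
  next x-line at t=0.3464, next y-line at t=1.2200; Δt_x=1.1547, Δt_y=2.0000
    x: enter (6,3) at t=0.3464 ← occupied
  → r_1 = 0.3464
beam 2: φ=-90°, α=195°
  dir = (cos 195°, sin 195°) = (-0.9659, -0.2588); from cell (7,3)
  next x-line at t=0.3106, next y-line at t=1.5068; Δt_x=1.0353, Δt_y=3.8637
    x: enter (6,3) at t=0.3106 ← occupied
  → r_2 = 0.3106
beam 3: φ=-45°, α=240°
  dir = (cos 240°, sin 240°) = (-0.5000, -0.8660); from cell (7,3)
  next x-line at t=0.6000, next y-line at t=0.4503; Δt_x=2.0000, Δt_y=1.1547
    y: enter (7,2) at t=0.4503 ← occupied
  → r_3 = 0.4503
beam 4: φ=0°, α=285°
  dir = (cos 285°, sin 285°) = (0.2588, -0.9659); from cell (7,3)
  next x-line at t=2.7046, next y-line at t=0.4038; Δt_x=3.8637, Δt_y=1.0353
    y: enter (7,2) at t=0.4038 ← occupied
  → r_4 = 0.4038
beam 5: φ=45°, α=330°
  dir = (cos 330°, sin 330°) = (0.8660, -0.5000); from cell (7,3)
  next x-line at t=0.8083, next y-line at t=0.7800; Δt_x=1.1547, Δt_y=2.0000
    y: enter (7,2) at t=0.7800 ← occupied
  → r_5 = 0.7800
beam 6: φ=90°, α=15°
  dir = (cos 15°, sin 15°) = (0.9659, 0.2588); from cell (7,3)
  next x-line at t=0.7247, next y-line at t=2.3569; Δt_x=1.0353, Δt_y=3.8637
    x: enter (8,3) at t=0.7247
    x: enter (9,3) at t=1.7600 ← occupied
  → r_6 = 1.7600
beam 7: φ=135°, α=60°
  dir = (cos 60°, sin 60°) = (0.5000, 0.8660); from cell (7,3)
  next x-line at t=1.4000, next y-line at t=0.7044; Δt_x=2.0000, Δt_y=1.1547
    y: enter (7,4) at t=0.7044
    x: enter (8,4) at t=1.4000
    y: enter (8,5) at t=1.8591
    y: enter (8,6) at t=3.0138 ← occupied
  → r_7 = 3.0138

ranges = [0.3464, 0.3106, 0.4503, 0.4038, 0.7800, 1.7600, 3.0138]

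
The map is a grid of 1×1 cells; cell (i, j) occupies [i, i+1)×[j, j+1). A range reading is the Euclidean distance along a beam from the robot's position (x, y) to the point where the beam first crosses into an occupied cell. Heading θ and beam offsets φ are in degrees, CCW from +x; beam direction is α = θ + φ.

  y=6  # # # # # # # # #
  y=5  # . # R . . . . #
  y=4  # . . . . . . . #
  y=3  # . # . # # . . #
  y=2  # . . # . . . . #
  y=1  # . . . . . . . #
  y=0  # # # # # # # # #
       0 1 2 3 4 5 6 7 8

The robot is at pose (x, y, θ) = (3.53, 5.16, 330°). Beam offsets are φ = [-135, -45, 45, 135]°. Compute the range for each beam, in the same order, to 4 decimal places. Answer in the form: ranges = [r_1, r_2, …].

ranges = [0.5487, 1.8159, 3.2455, 0.8696]

beam 1: φ=-135°, α=195°
  dir = (cos 195°, sin 195°) = (-0.9659, -0.2588); from cell (3,5)
  next x-line at t=0.5487, next y-line at t=0.6182; Δt_x=1.0353, Δt_y=3.8637
    x: enter (2,5) at t=0.5487 ← occupied
  → r_1 = 0.5487
beam 2: φ=-45°, α=285°
  dir = (cos 285°, sin 285°) = (0.2588, -0.9659); from cell (3,5)
  next x-line at t=1.8159, next y-line at t=0.1656; Δt_x=3.8637, Δt_y=1.0353
    y: enter (3,4) at t=0.1656
    y: enter (3,3) at t=1.2009
    x: enter (4,3) at t=1.8159 ← occupied
  → r_2 = 1.8159
beam 3: φ=45°, α=15°
  dir = (cos 15°, sin 15°) = (0.9659, 0.2588); from cell (3,5)
  next x-line at t=0.4866, next y-line at t=3.2455; Δt_x=1.0353, Δt_y=3.8637
    x: enter (4,5) at t=0.4866
    x: enter (5,5) at t=1.5219
    x: enter (6,5) at t=2.5571
    y: enter (6,6) at t=3.2455 ← occupied
  → r_3 = 3.2455
beam 4: φ=135°, α=105°
  dir = (cos 105°, sin 105°) = (-0.2588, 0.9659); from cell (3,5)
  next x-line at t=2.0478, next y-line at t=0.8696; Δt_x=3.8637, Δt_y=1.0353
    y: enter (3,6) at t=0.8696 ← occupied
  → r_4 = 0.8696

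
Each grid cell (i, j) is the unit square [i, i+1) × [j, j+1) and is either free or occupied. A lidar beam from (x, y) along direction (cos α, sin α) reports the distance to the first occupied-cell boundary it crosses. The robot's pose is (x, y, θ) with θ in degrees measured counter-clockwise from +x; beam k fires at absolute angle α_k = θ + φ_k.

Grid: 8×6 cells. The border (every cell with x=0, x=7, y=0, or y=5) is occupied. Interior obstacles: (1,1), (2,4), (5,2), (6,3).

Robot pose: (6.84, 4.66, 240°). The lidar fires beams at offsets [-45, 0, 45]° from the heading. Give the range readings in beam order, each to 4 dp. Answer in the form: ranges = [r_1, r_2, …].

ranges = [6.0460, 0.7621, 0.6182]

beam 1: φ=-45°, α=195°
  direction (-0.9659, -0.2588); cell (6,4); t to first gridline: x 0.8696, y 2.5500 (then +1.0353 / +3.8637)
    (5,4) via x @ 0.8696
    (4,4) via x @ 1.9049
    (4,3) via y @ 2.5500
    (3,3) via x @ 2.9402
    (2,3) via x @ 3.9755
    (1,3) via x @ 5.0107
    (0,3) via x @ 6.0460  # hit
  → r_1 = 6.0460
beam 2: φ=0°, α=240°
  direction (-0.5000, -0.8660); cell (6,4); t to first gridline: x 1.6800, y 0.7621 (then +2.0000 / +1.1547)
    (6,3) via y @ 0.7621  # hit
  → r_2 = 0.7621
beam 3: φ=45°, α=285°
  direction (0.2588, -0.9659); cell (6,4); t to first gridline: x 0.6182, y 0.6833 (then +3.8637 / +1.0353)
    (7,4) via x @ 0.6182  # hit
  → r_3 = 0.6182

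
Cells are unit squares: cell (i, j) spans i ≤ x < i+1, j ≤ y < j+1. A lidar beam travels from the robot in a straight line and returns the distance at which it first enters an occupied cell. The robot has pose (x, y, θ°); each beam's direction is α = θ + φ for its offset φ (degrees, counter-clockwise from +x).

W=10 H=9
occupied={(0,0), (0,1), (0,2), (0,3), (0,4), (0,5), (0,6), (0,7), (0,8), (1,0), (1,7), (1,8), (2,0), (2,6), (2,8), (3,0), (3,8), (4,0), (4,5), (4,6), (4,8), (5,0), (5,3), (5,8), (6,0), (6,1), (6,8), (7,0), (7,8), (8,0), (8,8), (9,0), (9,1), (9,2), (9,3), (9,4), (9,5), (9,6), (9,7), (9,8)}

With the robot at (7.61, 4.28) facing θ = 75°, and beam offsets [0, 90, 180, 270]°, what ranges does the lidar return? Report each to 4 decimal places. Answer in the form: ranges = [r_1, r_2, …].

ranges = [3.8512, 2.7819, 2.3604, 1.4390]

beam 1: φ=0°, α=75°
  direction (0.2588, 0.9659); cell (7,4); t to first gridline: x 1.5068, y 0.7454 (then +3.8637 / +1.0353)
    (7,5) via y @ 0.7454
    (8,5) via x @ 1.5068
    (8,6) via y @ 1.7807
    (8,7) via y @ 2.8160
    (8,8) via y @ 3.8512  # hit
  → r_1 = 3.8512
beam 2: φ=90°, α=165°
  direction (-0.9659, 0.2588); cell (7,4); t to first gridline: x 0.6315, y 2.7819 (then +1.0353 / +3.8637)
    (6,4) via x @ 0.6315
    (5,4) via x @ 1.6668
    (4,4) via x @ 2.7021
    (4,5) via y @ 2.7819  # hit
  → r_2 = 2.7819
beam 3: φ=180°, α=255°
  direction (-0.2588, -0.9659); cell (7,4); t to first gridline: x 2.3569, y 0.2899 (then +3.8637 / +1.0353)
    (7,3) via y @ 0.2899
    (7,2) via y @ 1.3252
    (6,2) via x @ 2.3569
    (6,1) via y @ 2.3604  # hit
  → r_3 = 2.3604
beam 4: φ=270°, α=345°
  direction (0.9659, -0.2588); cell (7,4); t to first gridline: x 0.4038, y 1.0818 (then +1.0353 / +3.8637)
    (8,4) via x @ 0.4038
    (8,3) via y @ 1.0818
    (9,3) via x @ 1.4390  # hit
  → r_4 = 1.4390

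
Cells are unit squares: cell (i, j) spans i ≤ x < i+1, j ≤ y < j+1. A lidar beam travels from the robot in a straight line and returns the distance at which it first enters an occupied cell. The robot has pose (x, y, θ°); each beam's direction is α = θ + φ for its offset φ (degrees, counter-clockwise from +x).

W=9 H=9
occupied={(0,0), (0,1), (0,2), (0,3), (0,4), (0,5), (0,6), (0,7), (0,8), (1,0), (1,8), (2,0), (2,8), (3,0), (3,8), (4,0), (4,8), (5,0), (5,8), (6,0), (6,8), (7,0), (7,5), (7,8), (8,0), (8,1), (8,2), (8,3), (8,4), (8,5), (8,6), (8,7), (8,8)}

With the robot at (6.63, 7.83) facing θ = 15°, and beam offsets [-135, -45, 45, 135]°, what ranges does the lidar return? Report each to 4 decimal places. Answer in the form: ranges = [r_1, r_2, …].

beam 1: φ=-135°, α=240°
  d=(-0.5000,-0.8660)  start (6,7)  tX=1.2600 tY=0.9584  stride 1/|dx|=2.0000 1/|dy|=1.1547
    cross y-line → (6,6), t=0.9584
    cross x-line → (5,6), t=1.2600
    cross y-line → (5,5), t=2.1131
    cross x-line → (4,5), t=3.2600
    cross y-line → (4,4), t=3.2678
    cross y-line → (4,3), t=4.4225
    cross x-line → (3,3), t=5.2600
    cross y-line → (3,2), t=5.5772
    cross y-line → (3,1), t=6.7319
    cross x-line → (2,1), t=7.2600
    cross y-line → (2,0), t=7.8866 (wall)
  → r_1 = 7.8866
beam 2: φ=-45°, α=330°
  d=(0.8660,-0.5000)  start (6,7)  tX=0.4272 tY=1.6600  stride 1/|dx|=1.1547 1/|dy|=2.0000
    cross x-line → (7,7), t=0.4272
    cross x-line → (8,7), t=1.5819 (wall)
  → r_2 = 1.5819
beam 3: φ=45°, α=60°
  d=(0.5000,0.8660)  start (6,7)  tX=0.7400 tY=0.1963  stride 1/|dx|=2.0000 1/|dy|=1.1547
    cross y-line → (6,8), t=0.1963 (wall)
  → r_3 = 0.1963
beam 4: φ=135°, α=150°
  d=(-0.8660,0.5000)  start (6,7)  tX=0.7275 tY=0.3400  stride 1/|dx|=1.1547 1/|dy|=2.0000
    cross y-line → (6,8), t=0.3400 (wall)
  → r_4 = 0.3400

ranges = [7.8866, 1.5819, 0.1963, 0.3400]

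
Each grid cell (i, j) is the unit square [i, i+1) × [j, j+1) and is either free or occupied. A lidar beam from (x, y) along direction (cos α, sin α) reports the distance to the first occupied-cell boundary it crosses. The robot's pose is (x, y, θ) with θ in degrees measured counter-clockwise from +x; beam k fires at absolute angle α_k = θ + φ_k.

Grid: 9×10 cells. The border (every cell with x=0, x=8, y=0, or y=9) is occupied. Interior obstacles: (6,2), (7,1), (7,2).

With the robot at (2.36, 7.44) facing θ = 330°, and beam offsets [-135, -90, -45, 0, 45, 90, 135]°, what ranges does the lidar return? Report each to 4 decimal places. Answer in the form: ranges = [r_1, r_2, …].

beam 1: φ=-135°, α=195°
  dir = (cos 195°, sin 195°) = (-0.9659, -0.2588); from cell (2,7)
  next x-line at t=0.3727, next y-line at t=1.7000; Δt_x=1.0353, Δt_y=3.8637
    x: enter (1,7) at t=0.3727
    x: enter (0,7) at t=1.4080 ← occupied
  → r_1 = 1.4080
beam 2: φ=-90°, α=240°
  dir = (cos 240°, sin 240°) = (-0.5000, -0.8660); from cell (2,7)
  next x-line at t=0.7200, next y-line at t=0.5081; Δt_x=2.0000, Δt_y=1.1547
    y: enter (2,6) at t=0.5081
    x: enter (1,6) at t=0.7200
    y: enter (1,5) at t=1.6628
    x: enter (0,5) at t=2.7200 ← occupied
  → r_2 = 2.7200
beam 3: φ=-45°, α=285°
  dir = (cos 285°, sin 285°) = (0.2588, -0.9659); from cell (2,7)
  next x-line at t=2.4728, next y-line at t=0.4555; Δt_x=3.8637, Δt_y=1.0353
    y: enter (2,6) at t=0.4555
    y: enter (2,5) at t=1.4908
    x: enter (3,5) at t=2.4728
    y: enter (3,4) at t=2.5261
    y: enter (3,3) at t=3.5614
    y: enter (3,2) at t=4.5966
    y: enter (3,1) at t=5.6319
    x: enter (4,1) at t=6.3365
    y: enter (4,0) at t=6.6672 ← occupied
  → r_3 = 6.6672
beam 4: φ=0°, α=330°
  dir = (cos 330°, sin 330°) = (0.8660, -0.5000); from cell (2,7)
  next x-line at t=0.7390, next y-line at t=0.8800; Δt_x=1.1547, Δt_y=2.0000
    x: enter (3,7) at t=0.7390
    y: enter (3,6) at t=0.8800
    x: enter (4,6) at t=1.8937
    y: enter (4,5) at t=2.8800
    x: enter (5,5) at t=3.0484
    x: enter (6,5) at t=4.2031
    y: enter (6,4) at t=4.8800
    x: enter (7,4) at t=5.3578
    x: enter (8,4) at t=6.5125 ← occupied
  → r_4 = 6.5125
beam 5: φ=45°, α=15°
  dir = (cos 15°, sin 15°) = (0.9659, 0.2588); from cell (2,7)
  next x-line at t=0.6626, next y-line at t=2.1637; Δt_x=1.0353, Δt_y=3.8637
    x: enter (3,7) at t=0.6626
    x: enter (4,7) at t=1.6979
    y: enter (4,8) at t=2.1637
    x: enter (5,8) at t=2.7331
    x: enter (6,8) at t=3.7684
    x: enter (7,8) at t=4.8037
    x: enter (8,8) at t=5.8390 ← occupied
  → r_5 = 5.8390
beam 6: φ=90°, α=60°
  dir = (cos 60°, sin 60°) = (0.5000, 0.8660); from cell (2,7)
  next x-line at t=1.2800, next y-line at t=0.6466; Δt_x=2.0000, Δt_y=1.1547
    y: enter (2,8) at t=0.6466
    x: enter (3,8) at t=1.2800
    y: enter (3,9) at t=1.8013 ← occupied
  → r_6 = 1.8013
beam 7: φ=135°, α=105°
  dir = (cos 105°, sin 105°) = (-0.2588, 0.9659); from cell (2,7)
  next x-line at t=1.3909, next y-line at t=0.5798; Δt_x=3.8637, Δt_y=1.0353
    y: enter (2,8) at t=0.5798
    x: enter (1,8) at t=1.3909
    y: enter (1,9) at t=1.6150 ← occupied
  → r_7 = 1.6150

ranges = [1.4080, 2.7200, 6.6672, 6.5125, 5.8390, 1.8013, 1.6150]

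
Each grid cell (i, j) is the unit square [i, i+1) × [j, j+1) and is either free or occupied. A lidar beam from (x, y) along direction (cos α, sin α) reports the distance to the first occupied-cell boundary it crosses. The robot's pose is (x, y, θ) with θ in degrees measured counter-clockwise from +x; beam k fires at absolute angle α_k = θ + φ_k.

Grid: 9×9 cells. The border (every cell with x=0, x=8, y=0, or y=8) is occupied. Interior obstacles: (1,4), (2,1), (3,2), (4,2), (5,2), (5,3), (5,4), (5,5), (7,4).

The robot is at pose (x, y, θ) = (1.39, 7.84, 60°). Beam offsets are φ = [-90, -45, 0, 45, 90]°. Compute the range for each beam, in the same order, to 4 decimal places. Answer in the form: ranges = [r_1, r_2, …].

beam 1: φ=-90°, α=330°
  direction (0.8660, -0.5000); cell (1,7); t to first gridline: x 0.7044, y 1.6800 (then +1.1547 / +2.0000)
    (2,7) via x @ 0.7044
    (2,6) via y @ 1.6800
    (3,6) via x @ 1.8591
    (4,6) via x @ 3.0138
    (4,5) via y @ 3.6800
    (5,5) via x @ 4.1685  # hit
  → r_1 = 4.1685
beam 2: φ=-45°, α=15°
  direction (0.9659, 0.2588); cell (1,7); t to first gridline: x 0.6315, y 0.6182 (then +1.0353 / +3.8637)
    (1,8) via y @ 0.6182  # hit
  → r_2 = 0.6182
beam 3: φ=0°, α=60°
  direction (0.5000, 0.8660); cell (1,7); t to first gridline: x 1.2200, y 0.1848 (then +2.0000 / +1.1547)
    (1,8) via y @ 0.1848  # hit
  → r_3 = 0.1848
beam 4: φ=45°, α=105°
  direction (-0.2588, 0.9659); cell (1,7); t to first gridline: x 1.5068, y 0.1656 (then +3.8637 / +1.0353)
    (1,8) via y @ 0.1656  # hit
  → r_4 = 0.1656
beam 5: φ=90°, α=150°
  direction (-0.8660, 0.5000); cell (1,7); t to first gridline: x 0.4503, y 0.3200 (then +1.1547 / +2.0000)
    (1,8) via y @ 0.3200  # hit
  → r_5 = 0.3200

ranges = [4.1685, 0.6182, 0.1848, 0.1656, 0.3200]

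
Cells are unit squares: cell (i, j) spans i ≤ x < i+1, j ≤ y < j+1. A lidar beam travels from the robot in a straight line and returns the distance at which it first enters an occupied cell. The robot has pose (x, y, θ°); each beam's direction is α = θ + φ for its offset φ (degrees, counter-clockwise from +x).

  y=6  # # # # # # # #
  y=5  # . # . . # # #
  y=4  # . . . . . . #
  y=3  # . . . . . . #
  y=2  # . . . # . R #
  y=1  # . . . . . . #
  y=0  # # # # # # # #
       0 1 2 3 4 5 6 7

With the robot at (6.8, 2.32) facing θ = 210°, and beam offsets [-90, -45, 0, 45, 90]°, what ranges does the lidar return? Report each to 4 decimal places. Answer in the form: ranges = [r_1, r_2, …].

ranges = [3.0946, 1.8635, 2.6400, 1.3666, 0.4000]

beam 1: φ=-90°, α=120°
  d=(-0.5000,0.8660)  start (6,2)  tX=1.6000 tY=0.7852  stride 1/|dx|=2.0000 1/|dy|=1.1547
    cross y-line → (6,3), t=0.7852
    cross x-line → (5,3), t=1.6000
    cross y-line → (5,4), t=1.9399
    cross y-line → (5,5), t=3.0946 (wall)
  → r_1 = 3.0946
beam 2: φ=-45°, α=165°
  d=(-0.9659,0.2588)  start (6,2)  tX=0.8282 tY=2.6273  stride 1/|dx|=1.0353 1/|dy|=3.8637
    cross x-line → (5,2), t=0.8282
    cross x-line → (4,2), t=1.8635 (wall)
  → r_2 = 1.8635
beam 3: φ=0°, α=210°
  d=(-0.8660,-0.5000)  start (6,2)  tX=0.9238 tY=0.6400  stride 1/|dx|=1.1547 1/|dy|=2.0000
    cross y-line → (6,1), t=0.6400
    cross x-line → (5,1), t=0.9238
    cross x-line → (4,1), t=2.0785
    cross y-line → (4,0), t=2.6400 (wall)
  → r_3 = 2.6400
beam 4: φ=45°, α=255°
  d=(-0.2588,-0.9659)  start (6,2)  tX=3.0910 tY=0.3313  stride 1/|dx|=3.8637 1/|dy|=1.0353
    cross y-line → (6,1), t=0.3313
    cross y-line → (6,0), t=1.3666 (wall)
  → r_4 = 1.3666
beam 5: φ=90°, α=300°
  d=(0.5000,-0.8660)  start (6,2)  tX=0.4000 tY=0.3695  stride 1/|dx|=2.0000 1/|dy|=1.1547
    cross y-line → (6,1), t=0.3695
    cross x-line → (7,1), t=0.4000 (wall)
  → r_5 = 0.4000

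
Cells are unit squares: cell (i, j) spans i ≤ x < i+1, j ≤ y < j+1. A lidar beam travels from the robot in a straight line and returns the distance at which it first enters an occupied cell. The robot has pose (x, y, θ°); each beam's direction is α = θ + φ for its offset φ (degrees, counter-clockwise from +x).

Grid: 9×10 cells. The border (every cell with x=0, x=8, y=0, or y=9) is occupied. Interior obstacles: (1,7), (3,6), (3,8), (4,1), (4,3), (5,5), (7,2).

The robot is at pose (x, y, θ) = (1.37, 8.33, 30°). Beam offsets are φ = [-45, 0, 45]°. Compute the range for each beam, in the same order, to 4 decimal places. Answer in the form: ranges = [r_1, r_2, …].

ranges = [6.8639, 1.3400, 0.6936]

beam 1: φ=-45°, α=345°
  cosα=0.9659 sinα=-0.2588 | (1,8) | tMaxX 0.6522 tMaxY 1.2750 | tΔX 1.0353 tΔY 3.8637
    t=0.6522 [x] (2,8)
    t=1.2750 [y] (2,7)
    t=1.6875 [x] (3,7)
    t=2.7228 [x] (4,7)
    t=3.7581 [x] (5,7)
    t=4.7933 [x] (6,7)
    t=5.1387 [y] (6,6)
    t=5.8286 [x] (7,6)
    t=6.8639 [x] (8,6) — stop
  → r_1 = 6.8639
beam 2: φ=0°, α=30°
  cosα=0.8660 sinα=0.5000 | (1,8) | tMaxX 0.7275 tMaxY 1.3400 | tΔX 1.1547 tΔY 2.0000
    t=0.7275 [x] (2,8)
    t=1.3400 [y] (2,9) — stop
  → r_2 = 1.3400
beam 3: φ=45°, α=75°
  cosα=0.2588 sinα=0.9659 | (1,8) | tMaxX 2.4341 tMaxY 0.6936 | tΔX 3.8637 tΔY 1.0353
    t=0.6936 [y] (1,9) — stop
  → r_3 = 0.6936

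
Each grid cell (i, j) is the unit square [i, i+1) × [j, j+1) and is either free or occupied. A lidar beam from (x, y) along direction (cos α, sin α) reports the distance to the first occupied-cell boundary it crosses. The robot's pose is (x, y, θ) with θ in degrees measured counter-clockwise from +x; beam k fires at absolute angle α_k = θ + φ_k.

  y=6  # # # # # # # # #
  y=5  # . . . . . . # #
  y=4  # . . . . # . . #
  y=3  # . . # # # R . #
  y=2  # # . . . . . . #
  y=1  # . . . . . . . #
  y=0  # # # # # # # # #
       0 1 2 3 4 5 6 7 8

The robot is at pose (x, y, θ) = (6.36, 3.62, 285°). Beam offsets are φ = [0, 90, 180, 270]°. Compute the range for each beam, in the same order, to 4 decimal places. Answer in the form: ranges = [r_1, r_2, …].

ranges = [2.7124, 1.6979, 1.3909, 0.3727]

beam 1: φ=0°, α=285°
  cosα=0.2588 sinα=-0.9659 | (6,3) | tMaxX 2.4728 tMaxY 0.6419 | tΔX 3.8637 tΔY 1.0353
    t=0.6419 [y] (6,2)
    t=1.6771 [y] (6,1)
    t=2.4728 [x] (7,1)
    t=2.7124 [y] (7,0) — stop
  → r_1 = 2.7124
beam 2: φ=90°, α=15°
  cosα=0.9659 sinα=0.2588 | (6,3) | tMaxX 0.6626 tMaxY 1.4682 | tΔX 1.0353 tΔY 3.8637
    t=0.6626 [x] (7,3)
    t=1.4682 [y] (7,4)
    t=1.6979 [x] (8,4) — stop
  → r_2 = 1.6979
beam 3: φ=180°, α=105°
  cosα=-0.2588 sinα=0.9659 | (6,3) | tMaxX 1.3909 tMaxY 0.3934 | tΔX 3.8637 tΔY 1.0353
    t=0.3934 [y] (6,4)
    t=1.3909 [x] (5,4) — stop
  → r_3 = 1.3909
beam 4: φ=270°, α=195°
  cosα=-0.9659 sinα=-0.2588 | (6,3) | tMaxX 0.3727 tMaxY 2.3955 | tΔX 1.0353 tΔY 3.8637
    t=0.3727 [x] (5,3) — stop
  → r_4 = 0.3727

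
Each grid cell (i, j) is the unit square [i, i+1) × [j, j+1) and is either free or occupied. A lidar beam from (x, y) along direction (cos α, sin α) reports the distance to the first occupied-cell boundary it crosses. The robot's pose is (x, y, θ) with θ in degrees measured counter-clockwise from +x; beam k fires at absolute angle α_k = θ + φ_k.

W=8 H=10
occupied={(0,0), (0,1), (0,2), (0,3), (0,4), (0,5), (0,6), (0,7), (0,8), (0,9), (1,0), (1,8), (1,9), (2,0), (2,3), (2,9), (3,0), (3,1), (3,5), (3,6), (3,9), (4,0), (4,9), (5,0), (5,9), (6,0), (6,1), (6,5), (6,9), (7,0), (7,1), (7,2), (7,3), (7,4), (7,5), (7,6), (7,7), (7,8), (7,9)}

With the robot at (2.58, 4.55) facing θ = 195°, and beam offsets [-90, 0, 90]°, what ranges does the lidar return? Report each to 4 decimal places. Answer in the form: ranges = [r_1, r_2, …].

ranges = [3.5717, 1.6357, 0.5694]

beam 1: φ=-90°, α=105°
  direction (-0.2588, 0.9659); cell (2,4); t to first gridline: x 2.2409, y 0.4659 (then +3.8637 / +1.0353)
    (2,5) via y @ 0.4659
    (2,6) via y @ 1.5012
    (1,6) via x @ 2.2409
    (1,7) via y @ 2.5364
    (1,8) via y @ 3.5717  # hit
  → r_1 = 3.5717
beam 2: φ=0°, α=195°
  direction (-0.9659, -0.2588); cell (2,4); t to first gridline: x 0.6005, y 2.1250 (then +1.0353 / +3.8637)
    (1,4) via x @ 0.6005
    (0,4) via x @ 1.6357  # hit
  → r_2 = 1.6357
beam 3: φ=90°, α=285°
  direction (0.2588, -0.9659); cell (2,4); t to first gridline: x 1.6228, y 0.5694 (then +3.8637 / +1.0353)
    (2,3) via y @ 0.5694  # hit
  → r_3 = 0.5694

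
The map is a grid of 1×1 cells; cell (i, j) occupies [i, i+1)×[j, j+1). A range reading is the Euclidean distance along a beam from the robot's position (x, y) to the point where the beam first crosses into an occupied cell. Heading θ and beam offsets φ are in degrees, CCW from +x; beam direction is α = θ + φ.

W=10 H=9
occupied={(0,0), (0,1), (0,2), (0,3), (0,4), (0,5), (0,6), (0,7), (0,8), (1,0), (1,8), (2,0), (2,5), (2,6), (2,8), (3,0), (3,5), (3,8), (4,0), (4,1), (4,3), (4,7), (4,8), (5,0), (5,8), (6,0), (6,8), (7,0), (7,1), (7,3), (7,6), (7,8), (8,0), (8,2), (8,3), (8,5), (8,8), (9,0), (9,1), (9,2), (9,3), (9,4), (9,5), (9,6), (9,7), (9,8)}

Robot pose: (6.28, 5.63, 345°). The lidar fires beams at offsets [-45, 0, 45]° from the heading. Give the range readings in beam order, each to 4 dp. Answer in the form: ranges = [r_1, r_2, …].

ranges = [1.8822, 1.7807, 0.8314]

beam 1: φ=-45°, α=300°
  cosα=0.5000 sinα=-0.8660 | (6,5) | tMaxX 1.4400 tMaxY 0.7275 | tΔX 2.0000 tΔY 1.1547
    t=0.7275 [y] (6,4)
    t=1.4400 [x] (7,4)
    t=1.8822 [y] (7,3) — stop
  → r_1 = 1.8822
beam 2: φ=0°, α=345°
  cosα=0.9659 sinα=-0.2588 | (6,5) | tMaxX 0.7454 tMaxY 2.4341 | tΔX 1.0353 tΔY 3.8637
    t=0.7454 [x] (7,5)
    t=1.7807 [x] (8,5) — stop
  → r_2 = 1.7807
beam 3: φ=45°, α=30°
  cosα=0.8660 sinα=0.5000 | (6,5) | tMaxX 0.8314 tMaxY 0.7400 | tΔX 1.1547 tΔY 2.0000
    t=0.7400 [y] (6,6)
    t=0.8314 [x] (7,6) — stop
  → r_3 = 0.8314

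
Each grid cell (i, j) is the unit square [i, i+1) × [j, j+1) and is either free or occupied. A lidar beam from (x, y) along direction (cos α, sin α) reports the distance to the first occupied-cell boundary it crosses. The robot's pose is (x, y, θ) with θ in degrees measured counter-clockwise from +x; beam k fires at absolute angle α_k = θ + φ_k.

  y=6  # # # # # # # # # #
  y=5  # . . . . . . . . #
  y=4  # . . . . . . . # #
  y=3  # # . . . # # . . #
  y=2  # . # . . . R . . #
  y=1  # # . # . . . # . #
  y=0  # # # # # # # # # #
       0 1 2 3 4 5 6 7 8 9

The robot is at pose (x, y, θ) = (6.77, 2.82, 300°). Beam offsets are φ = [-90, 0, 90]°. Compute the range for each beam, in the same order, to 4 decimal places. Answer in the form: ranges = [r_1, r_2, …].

ranges = [3.1985, 0.9469, 2.3600]

beam 1: φ=-90°, α=210°
  cosα=-0.8660 sinα=-0.5000 | (6,2) | tMaxX 0.8891 tMaxY 1.6400 | tΔX 1.1547 tΔY 2.0000
    t=0.8891 [x] (5,2)
    t=1.6400 [y] (5,1)
    t=2.0438 [x] (4,1)
    t=3.1985 [x] (3,1) — stop
  → r_1 = 3.1985
beam 2: φ=0°, α=300°
  cosα=0.5000 sinα=-0.8660 | (6,2) | tMaxX 0.4600 tMaxY 0.9469 | tΔX 2.0000 tΔY 1.1547
    t=0.4600 [x] (7,2)
    t=0.9469 [y] (7,1) — stop
  → r_2 = 0.9469
beam 3: φ=90°, α=30°
  cosα=0.8660 sinα=0.5000 | (6,2) | tMaxX 0.2656 tMaxY 0.3600 | tΔX 1.1547 tΔY 2.0000
    t=0.2656 [x] (7,2)
    t=0.3600 [y] (7,3)
    t=1.4203 [x] (8,3)
    t=2.3600 [y] (8,4) — stop
  → r_3 = 2.3600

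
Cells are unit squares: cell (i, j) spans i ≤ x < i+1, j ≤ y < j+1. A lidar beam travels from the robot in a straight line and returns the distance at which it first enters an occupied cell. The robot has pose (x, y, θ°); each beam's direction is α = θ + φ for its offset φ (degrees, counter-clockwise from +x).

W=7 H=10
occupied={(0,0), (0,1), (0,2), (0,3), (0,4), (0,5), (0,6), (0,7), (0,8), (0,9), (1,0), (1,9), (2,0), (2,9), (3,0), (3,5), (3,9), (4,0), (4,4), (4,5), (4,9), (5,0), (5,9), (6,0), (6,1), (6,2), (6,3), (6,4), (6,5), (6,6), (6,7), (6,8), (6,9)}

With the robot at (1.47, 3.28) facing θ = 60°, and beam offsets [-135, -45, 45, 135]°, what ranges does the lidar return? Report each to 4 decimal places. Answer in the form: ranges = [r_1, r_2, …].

ranges = [2.3604, 2.7819, 1.8159, 0.4866]

beam 1: φ=-135°, α=285°
  direction (0.2588, -0.9659); cell (1,3); t to first gridline: x 2.0478, y 0.2899 (then +3.8637 / +1.0353)
    (1,2) via y @ 0.2899
    (1,1) via y @ 1.3252
    (2,1) via x @ 2.0478
    (2,0) via y @ 2.3604  # hit
  → r_1 = 2.3604
beam 2: φ=-45°, α=15°
  direction (0.9659, 0.2588); cell (1,3); t to first gridline: x 0.5487, y 2.7819 (then +1.0353 / +3.8637)
    (2,3) via x @ 0.5487
    (3,3) via x @ 1.5840
    (4,3) via x @ 2.6192
    (4,4) via y @ 2.7819  # hit
  → r_2 = 2.7819
beam 3: φ=45°, α=105°
  direction (-0.2588, 0.9659); cell (1,3); t to first gridline: x 1.8159, y 0.7454 (then +3.8637 / +1.0353)
    (1,4) via y @ 0.7454
    (1,5) via y @ 1.7807
    (0,5) via x @ 1.8159  # hit
  → r_3 = 1.8159
beam 4: φ=135°, α=195°
  direction (-0.9659, -0.2588); cell (1,3); t to first gridline: x 0.4866, y 1.0818 (then +1.0353 / +3.8637)
    (0,3) via x @ 0.4866  # hit
  → r_4 = 0.4866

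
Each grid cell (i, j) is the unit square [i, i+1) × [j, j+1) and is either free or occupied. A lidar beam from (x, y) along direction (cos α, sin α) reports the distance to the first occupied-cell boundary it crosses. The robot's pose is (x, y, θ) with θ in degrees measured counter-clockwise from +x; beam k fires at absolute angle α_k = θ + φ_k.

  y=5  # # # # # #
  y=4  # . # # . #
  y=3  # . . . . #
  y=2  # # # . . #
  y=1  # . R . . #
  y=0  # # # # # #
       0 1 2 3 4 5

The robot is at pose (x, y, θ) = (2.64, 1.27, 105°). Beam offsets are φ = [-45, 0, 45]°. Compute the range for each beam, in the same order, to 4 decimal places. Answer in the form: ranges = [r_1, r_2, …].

ranges = [4.3070, 0.7558, 1.4600]

beam 1: φ=-45°, α=60°
  direction (0.5000, 0.8660); cell (2,1); t to first gridline: x 0.7200, y 0.8429 (then +2.0000 / +1.1547)
    (3,1) via x @ 0.7200
    (3,2) via y @ 0.8429
    (3,3) via y @ 1.9976
    (4,3) via x @ 2.7200
    (4,4) via y @ 3.1523
    (4,5) via y @ 4.3070  # hit
  → r_1 = 4.3070
beam 2: φ=0°, α=105°
  direction (-0.2588, 0.9659); cell (2,1); t to first gridline: x 2.4728, y 0.7558 (then +3.8637 / +1.0353)
    (2,2) via y @ 0.7558  # hit
  → r_2 = 0.7558
beam 3: φ=45°, α=150°
  direction (-0.8660, 0.5000); cell (2,1); t to first gridline: x 0.7390, y 1.4600 (then +1.1547 / +2.0000)
    (1,1) via x @ 0.7390
    (1,2) via y @ 1.4600  # hit
  → r_3 = 1.4600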